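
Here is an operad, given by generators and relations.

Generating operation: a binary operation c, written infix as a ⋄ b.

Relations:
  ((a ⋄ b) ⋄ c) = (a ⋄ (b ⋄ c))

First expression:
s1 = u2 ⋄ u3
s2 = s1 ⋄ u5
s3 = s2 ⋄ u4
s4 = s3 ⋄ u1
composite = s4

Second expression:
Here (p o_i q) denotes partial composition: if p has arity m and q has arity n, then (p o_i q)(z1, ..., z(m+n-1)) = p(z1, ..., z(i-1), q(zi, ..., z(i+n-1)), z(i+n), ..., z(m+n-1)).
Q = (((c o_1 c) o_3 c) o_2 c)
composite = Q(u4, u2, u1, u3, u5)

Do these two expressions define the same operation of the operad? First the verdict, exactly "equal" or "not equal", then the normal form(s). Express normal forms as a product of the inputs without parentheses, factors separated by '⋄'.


not equal: they reduce to u2 ⋄ u3 ⋄ u5 ⋄ u4 ⋄ u1 and u4 ⋄ u2 ⋄ u1 ⋄ u3 ⋄ u5

The first composite normalizes to u2 ⋄ u3 ⋄ u5 ⋄ u4 ⋄ u1
The second composite normalizes to u4 ⋄ u2 ⋄ u1 ⋄ u3 ⋄ u5
No match — not equal.


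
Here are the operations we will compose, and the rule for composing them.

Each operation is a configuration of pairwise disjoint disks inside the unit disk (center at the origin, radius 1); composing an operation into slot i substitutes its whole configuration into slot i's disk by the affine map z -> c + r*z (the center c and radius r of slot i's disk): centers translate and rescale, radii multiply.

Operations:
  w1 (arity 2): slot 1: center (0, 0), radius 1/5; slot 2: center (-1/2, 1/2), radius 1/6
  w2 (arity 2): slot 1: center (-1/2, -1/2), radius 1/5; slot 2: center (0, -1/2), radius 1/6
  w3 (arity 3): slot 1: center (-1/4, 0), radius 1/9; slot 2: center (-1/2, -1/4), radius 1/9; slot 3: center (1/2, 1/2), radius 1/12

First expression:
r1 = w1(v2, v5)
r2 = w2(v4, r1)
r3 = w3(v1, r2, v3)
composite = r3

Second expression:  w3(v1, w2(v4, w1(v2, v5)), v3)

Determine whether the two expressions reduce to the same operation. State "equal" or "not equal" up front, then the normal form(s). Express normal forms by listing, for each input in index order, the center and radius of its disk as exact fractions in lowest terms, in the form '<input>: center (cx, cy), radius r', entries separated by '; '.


equal — both sides give v1: center (-1/4, 0), radius 1/9; v2: center (-1/2, -11/36), radius 1/270; v3: center (1/2, 1/2), radius 1/12; v4: center (-5/9, -11/36), radius 1/45; v5: center (-55/108, -8/27), radius 1/324

The first composite normalizes to v1: center (-1/4, 0), radius 1/9; v2: center (-1/2, -11/36), radius 1/270; v3: center (1/2, 1/2), radius 1/12; v4: center (-5/9, -11/36), radius 1/45; v5: center (-55/108, -8/27), radius 1/324
The second composite normalizes to v1: center (-1/4, 0), radius 1/9; v2: center (-1/2, -11/36), radius 1/270; v3: center (1/2, 1/2), radius 1/12; v4: center (-5/9, -11/36), radius 1/45; v5: center (-55/108, -8/27), radius 1/324
The forms coincide; equal.


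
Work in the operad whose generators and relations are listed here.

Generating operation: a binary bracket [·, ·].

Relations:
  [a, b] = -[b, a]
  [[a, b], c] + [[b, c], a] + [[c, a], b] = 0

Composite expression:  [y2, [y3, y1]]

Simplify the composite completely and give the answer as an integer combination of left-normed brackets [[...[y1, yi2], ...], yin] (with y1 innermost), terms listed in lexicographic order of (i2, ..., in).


[[y1, y3], y2]

A multilinear Lie element is pinned by y1-initial words (y1 innermost).
Composite bracket: [y2, [y3, y1]]
Expanding via [a, b] = ab - ba: 4 signed words (2^2 = 4).
Keep just the words that open with y1:
  the word y1y3y2 carries sign +1 and contributes +[[y1, y3], y2]


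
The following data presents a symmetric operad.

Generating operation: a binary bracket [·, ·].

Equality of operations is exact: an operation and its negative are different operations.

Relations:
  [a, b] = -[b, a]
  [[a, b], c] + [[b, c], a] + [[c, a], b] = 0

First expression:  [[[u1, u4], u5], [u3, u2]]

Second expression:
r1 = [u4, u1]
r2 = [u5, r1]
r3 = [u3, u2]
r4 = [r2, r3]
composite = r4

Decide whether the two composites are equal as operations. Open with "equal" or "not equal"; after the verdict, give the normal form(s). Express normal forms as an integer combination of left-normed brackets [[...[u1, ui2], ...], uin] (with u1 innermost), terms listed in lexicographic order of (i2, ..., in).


The first composite normalizes to -[[[[u1, u4], u5], u2], u3] + [[[[u1, u4], u5], u3], u2]
The second composite normalizes to -[[[[u1, u4], u5], u2], u3] + [[[[u1, u4], u5], u3], u2]
The normal forms match — equal.

equal; both compose to -[[[[u1, u4], u5], u2], u3] + [[[[u1, u4], u5], u3], u2]


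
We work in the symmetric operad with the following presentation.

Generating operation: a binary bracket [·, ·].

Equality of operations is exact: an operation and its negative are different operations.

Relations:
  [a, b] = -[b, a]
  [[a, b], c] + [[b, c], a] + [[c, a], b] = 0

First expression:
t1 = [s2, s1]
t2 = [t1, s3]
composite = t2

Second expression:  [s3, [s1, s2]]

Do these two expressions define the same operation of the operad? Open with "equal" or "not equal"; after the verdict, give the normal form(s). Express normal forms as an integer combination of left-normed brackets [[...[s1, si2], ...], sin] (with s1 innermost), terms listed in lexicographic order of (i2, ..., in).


equal; both compose to -[[s1, s2], s3]

The first expression reduces to -[[s1, s2], s3]
The second expression reduces to -[[s1, s2], s3]
Identical normal forms: equal.


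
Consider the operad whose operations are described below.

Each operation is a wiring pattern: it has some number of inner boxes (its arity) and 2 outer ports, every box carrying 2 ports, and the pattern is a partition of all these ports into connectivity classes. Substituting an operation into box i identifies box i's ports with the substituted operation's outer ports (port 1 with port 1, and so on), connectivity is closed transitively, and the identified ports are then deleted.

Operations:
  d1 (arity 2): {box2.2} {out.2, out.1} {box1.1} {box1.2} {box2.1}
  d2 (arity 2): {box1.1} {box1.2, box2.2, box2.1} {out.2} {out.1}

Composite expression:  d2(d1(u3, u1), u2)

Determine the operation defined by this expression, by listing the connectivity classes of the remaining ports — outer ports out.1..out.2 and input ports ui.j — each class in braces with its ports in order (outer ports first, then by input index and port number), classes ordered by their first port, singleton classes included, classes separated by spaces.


Connectivity passes through glued d2-boundaries; trace each wire chain.
d1 over (u3, u1) gives {out.1, out.2} {u1.1} {u1.2} {u3.1} {u3.2}, out.j being that stage's outer ports
d2 over (u3, u1, u2) gives {out.1} {out.2} {u1.1} {u1.2} {u2.1, u2.2} {u3.1} {u3.2}, out.j being that stage's outer ports

{out.1} {out.2} {u1.1} {u1.2} {u2.1, u2.2} {u3.1} {u3.2}


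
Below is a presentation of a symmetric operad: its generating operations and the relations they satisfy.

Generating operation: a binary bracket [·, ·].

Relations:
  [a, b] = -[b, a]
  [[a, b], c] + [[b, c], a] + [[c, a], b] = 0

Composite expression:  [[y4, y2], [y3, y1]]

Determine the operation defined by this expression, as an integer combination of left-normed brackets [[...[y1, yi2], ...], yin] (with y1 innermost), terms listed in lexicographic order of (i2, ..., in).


-[[[y1, y3], y2], y4] + [[[y1, y3], y4], y2]

A multilinear Lie element is pinned by y1-initial words (y1 innermost).
Composite bracket: [[y4, y2], [y3, y1]]
Each bracket splits as ab - ba, giving 8 signed words (2^3 = 8).
The y1-initial words carry the normal form:
  from y1y3y2y4, sign -1: term -[[[y1, y3], y2], y4]
  from y1y3y4y2, sign +1: term +[[[y1, y3], y4], y2]


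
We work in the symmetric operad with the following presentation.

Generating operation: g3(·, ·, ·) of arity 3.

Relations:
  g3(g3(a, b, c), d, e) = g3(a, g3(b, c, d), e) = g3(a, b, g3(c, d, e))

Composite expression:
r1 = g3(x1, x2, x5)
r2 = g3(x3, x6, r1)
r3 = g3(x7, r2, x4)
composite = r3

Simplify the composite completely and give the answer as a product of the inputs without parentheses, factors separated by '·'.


x7 · x3 · x6 · x1 · x2 · x5 · x4


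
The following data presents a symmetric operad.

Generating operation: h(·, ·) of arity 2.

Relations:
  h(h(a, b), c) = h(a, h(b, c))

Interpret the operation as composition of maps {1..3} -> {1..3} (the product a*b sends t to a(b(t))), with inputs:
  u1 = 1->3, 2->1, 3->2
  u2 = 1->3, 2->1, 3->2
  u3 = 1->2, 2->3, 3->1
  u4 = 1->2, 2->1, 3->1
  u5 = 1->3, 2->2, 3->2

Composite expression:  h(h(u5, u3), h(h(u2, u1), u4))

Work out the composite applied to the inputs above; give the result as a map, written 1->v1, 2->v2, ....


1->3, 2->2, 3->2

h(u5, u3) = 1->2, 2->2, 3->3
h(u2, u1) = 1->2, 2->3, 3->1
h(h(u2, u1), u4) = 1->3, 2->2, 3->2
h(h(u5, u3), h(h(u2, u1), u4)) = 1->3, 2->2, 3->2


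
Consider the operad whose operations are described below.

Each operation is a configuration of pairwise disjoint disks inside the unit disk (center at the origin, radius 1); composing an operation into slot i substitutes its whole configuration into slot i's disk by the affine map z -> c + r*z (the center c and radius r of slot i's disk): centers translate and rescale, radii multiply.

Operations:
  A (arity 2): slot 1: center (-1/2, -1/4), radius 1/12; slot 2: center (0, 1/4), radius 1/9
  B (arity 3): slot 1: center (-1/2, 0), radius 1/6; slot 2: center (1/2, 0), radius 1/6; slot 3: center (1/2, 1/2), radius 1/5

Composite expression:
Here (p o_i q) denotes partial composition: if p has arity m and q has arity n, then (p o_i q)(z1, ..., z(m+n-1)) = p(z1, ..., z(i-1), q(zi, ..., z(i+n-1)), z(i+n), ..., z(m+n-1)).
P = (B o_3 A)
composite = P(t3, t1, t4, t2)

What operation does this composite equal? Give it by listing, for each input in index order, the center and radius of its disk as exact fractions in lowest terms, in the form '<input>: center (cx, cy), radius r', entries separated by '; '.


Nesting under B composes maps z -> c + r*z down each t-path.
t3: after 1 affine step, its disk has center (-1/2, 0), radius 1/6
t1: after 1 affine step, its disk has center (1/2, 0), radius 1/6
t4: after 2 affine steps, its disk has center (2/5, 9/20), radius 1/60
t2: after 2 affine steps, its disk has center (1/2, 11/20), radius 1/45

t1: center (1/2, 0), radius 1/6; t2: center (1/2, 11/20), radius 1/45; t3: center (-1/2, 0), radius 1/6; t4: center (2/5, 9/20), radius 1/60


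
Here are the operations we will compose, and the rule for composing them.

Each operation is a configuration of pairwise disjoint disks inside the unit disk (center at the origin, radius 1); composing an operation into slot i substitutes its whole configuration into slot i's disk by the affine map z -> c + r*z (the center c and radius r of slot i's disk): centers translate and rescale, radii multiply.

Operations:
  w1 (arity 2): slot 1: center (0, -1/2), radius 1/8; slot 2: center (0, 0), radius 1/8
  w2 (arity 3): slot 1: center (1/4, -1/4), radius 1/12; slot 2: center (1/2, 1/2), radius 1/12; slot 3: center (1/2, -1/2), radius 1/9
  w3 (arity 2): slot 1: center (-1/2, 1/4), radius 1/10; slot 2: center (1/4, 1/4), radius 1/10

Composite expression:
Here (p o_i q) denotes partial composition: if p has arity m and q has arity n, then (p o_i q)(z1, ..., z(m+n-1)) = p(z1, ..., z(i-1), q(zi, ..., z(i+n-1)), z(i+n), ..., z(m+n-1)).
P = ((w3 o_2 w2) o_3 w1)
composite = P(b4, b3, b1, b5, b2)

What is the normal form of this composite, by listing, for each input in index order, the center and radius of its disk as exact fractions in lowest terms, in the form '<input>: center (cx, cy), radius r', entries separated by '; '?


Only the slot chain above each b matters under w3; compose those maps.
input b4: applying the 1 nested substitution gives center (-1/2, 1/4), radius 1/10
input b3: applying the 2 nested substitutions gives center (11/40, 9/40), radius 1/120
input b1: applying the 3 nested substitutions gives center (3/10, 71/240), radius 1/960
input b5: applying the 3 nested substitutions gives center (3/10, 3/10), radius 1/960
input b2: applying the 2 nested substitutions gives center (3/10, 1/5), radius 1/90

b1: center (3/10, 71/240), radius 1/960; b2: center (3/10, 1/5), radius 1/90; b3: center (11/40, 9/40), radius 1/120; b4: center (-1/2, 1/4), radius 1/10; b5: center (3/10, 3/10), radius 1/960


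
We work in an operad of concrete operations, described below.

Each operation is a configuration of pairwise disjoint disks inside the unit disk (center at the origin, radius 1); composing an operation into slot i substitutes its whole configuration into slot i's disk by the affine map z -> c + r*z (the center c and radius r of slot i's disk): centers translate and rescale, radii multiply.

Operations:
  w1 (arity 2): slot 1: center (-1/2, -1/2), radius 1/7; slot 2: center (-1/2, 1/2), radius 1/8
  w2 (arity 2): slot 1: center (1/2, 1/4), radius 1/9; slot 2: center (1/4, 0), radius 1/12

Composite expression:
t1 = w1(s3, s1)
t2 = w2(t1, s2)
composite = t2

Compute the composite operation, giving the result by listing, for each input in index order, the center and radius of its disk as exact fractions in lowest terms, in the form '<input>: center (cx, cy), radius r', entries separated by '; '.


s1: center (4/9, 11/36), radius 1/72; s2: center (1/4, 0), radius 1/12; s3: center (4/9, 7/36), radius 1/63

Below w2, radii multiply path by path; the s-disk centers shift.
s3 passes through 2 substitutions, ending at center (4/9, 7/36), radius 1/63
s1 passes through 2 substitutions, ending at center (4/9, 11/36), radius 1/72
s2 passes through 1 substitution, ending at center (1/4, 0), radius 1/12


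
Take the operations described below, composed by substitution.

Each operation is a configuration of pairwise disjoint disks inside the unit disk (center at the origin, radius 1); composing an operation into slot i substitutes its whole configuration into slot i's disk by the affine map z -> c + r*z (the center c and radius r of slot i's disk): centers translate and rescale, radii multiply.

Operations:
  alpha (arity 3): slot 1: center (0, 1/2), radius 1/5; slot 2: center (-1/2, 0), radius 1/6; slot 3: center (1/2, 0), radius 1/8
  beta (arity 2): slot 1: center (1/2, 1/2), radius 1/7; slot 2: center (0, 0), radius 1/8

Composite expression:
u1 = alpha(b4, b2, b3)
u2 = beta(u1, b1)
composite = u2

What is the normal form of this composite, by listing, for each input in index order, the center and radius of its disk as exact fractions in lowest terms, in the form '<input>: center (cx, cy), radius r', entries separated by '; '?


Nesting under beta composes maps z -> c + r*z down each b-path.
tracing b4 down its 2-map path: center (1/2, 4/7), radius 1/35
tracing b2 down its 2-map path: center (3/7, 1/2), radius 1/42
tracing b3 down its 2-map path: center (4/7, 1/2), radius 1/56
tracing b1 down its 1-map path: center (0, 0), radius 1/8

b1: center (0, 0), radius 1/8; b2: center (3/7, 1/2), radius 1/42; b3: center (4/7, 1/2), radius 1/56; b4: center (1/2, 4/7), radius 1/35


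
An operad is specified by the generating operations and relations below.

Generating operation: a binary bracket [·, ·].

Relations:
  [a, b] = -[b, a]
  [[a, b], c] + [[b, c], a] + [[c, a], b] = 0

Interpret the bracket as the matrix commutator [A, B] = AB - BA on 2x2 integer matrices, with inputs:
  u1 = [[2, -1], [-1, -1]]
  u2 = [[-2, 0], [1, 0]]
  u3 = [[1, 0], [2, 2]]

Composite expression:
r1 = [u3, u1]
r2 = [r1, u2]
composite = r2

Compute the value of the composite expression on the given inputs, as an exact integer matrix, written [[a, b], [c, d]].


[[1, 2], [-14, -1]]

[u3, u1] = [[2, 1], [5, -2]]
[[u3, u1], u2] = [[1, 2], [-14, -1]]


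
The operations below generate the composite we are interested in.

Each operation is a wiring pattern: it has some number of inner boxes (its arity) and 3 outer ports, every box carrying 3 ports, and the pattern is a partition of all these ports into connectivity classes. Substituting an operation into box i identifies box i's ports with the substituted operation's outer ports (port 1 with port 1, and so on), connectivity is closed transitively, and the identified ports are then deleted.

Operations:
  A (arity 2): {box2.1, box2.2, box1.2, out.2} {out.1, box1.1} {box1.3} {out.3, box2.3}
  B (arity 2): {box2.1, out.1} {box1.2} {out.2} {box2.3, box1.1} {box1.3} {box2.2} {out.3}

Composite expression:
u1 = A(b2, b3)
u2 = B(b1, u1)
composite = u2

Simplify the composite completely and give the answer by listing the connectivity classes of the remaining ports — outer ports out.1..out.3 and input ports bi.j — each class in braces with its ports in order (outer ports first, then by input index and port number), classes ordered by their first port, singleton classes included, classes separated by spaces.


Reachability decides: close wires over B-identified ports.
composing A on (b2, b3), with out.j its own outer ports: {out.1, b2.1} {out.2, b2.2, b3.1, b3.2} {out.3, b3.3} {b2.3}
composing B on (b1, b2, b3), with out.j its own outer ports: {out.1, b2.1} {out.2} {out.3} {b1.1, b3.3} {b1.2} {b1.3} {b2.2, b3.1, b3.2} {b2.3}

{out.1, b2.1} {out.2} {out.3} {b1.1, b3.3} {b1.2} {b1.3} {b2.2, b3.1, b3.2} {b2.3}


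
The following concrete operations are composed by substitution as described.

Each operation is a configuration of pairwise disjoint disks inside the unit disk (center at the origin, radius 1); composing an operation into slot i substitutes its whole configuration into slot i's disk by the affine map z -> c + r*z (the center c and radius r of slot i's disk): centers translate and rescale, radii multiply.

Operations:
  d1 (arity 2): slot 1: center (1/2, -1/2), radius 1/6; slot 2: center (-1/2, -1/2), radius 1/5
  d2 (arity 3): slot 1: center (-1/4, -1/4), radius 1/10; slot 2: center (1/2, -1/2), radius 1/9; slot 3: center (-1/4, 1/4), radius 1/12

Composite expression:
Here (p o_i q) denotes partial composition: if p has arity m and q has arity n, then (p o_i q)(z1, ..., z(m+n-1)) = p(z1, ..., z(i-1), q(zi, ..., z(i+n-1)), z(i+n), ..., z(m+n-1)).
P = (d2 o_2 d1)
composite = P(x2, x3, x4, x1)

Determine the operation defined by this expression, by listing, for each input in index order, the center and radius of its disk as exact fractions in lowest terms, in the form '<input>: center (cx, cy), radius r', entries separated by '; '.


Affine substitution under d2: radii multiply and x-centers shift.
tracing x2 down its 1-map path: center (-1/4, -1/4), radius 1/10
tracing x3 down its 2-map path: center (5/9, -5/9), radius 1/54
tracing x4 down its 2-map path: center (4/9, -5/9), radius 1/45
tracing x1 down its 1-map path: center (-1/4, 1/4), radius 1/12

x1: center (-1/4, 1/4), radius 1/12; x2: center (-1/4, -1/4), radius 1/10; x3: center (5/9, -5/9), radius 1/54; x4: center (4/9, -5/9), radius 1/45


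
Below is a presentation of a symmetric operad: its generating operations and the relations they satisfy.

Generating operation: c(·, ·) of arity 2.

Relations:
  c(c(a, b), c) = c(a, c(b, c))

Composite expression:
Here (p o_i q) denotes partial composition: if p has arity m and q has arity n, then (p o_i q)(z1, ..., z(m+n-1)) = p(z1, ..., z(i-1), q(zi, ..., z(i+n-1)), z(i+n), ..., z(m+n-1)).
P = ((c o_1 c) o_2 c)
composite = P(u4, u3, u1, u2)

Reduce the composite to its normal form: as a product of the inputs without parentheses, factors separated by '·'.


Associativity of c dissolves the nesting; only the u-input order survives.
c(u3, u1) collapses to u3 · u1
c(u4, c(u3, u1)) collapses to u4 · u3 · u1
c(c(u4, c(u3, u1)), u2) collapses to u4 · u3 · u1 · u2

u4 · u3 · u1 · u2


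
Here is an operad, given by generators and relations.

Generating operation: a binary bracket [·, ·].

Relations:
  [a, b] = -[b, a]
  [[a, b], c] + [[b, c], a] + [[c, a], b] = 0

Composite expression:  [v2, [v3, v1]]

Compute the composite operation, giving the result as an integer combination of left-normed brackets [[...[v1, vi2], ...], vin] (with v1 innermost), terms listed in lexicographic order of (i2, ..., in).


[[v1, v3], v2]

Left-normed coefficients sit on the v1-initial expansion words.
Composite bracket: [v2, [v3, v1]]
Each bracket splits as ab - ba, giving 4 signed words (2^2 = 4).
Coefficients come from the v1-initial words:
  v1v3v2 (sign +1) contributes +[[v1, v3], v2]


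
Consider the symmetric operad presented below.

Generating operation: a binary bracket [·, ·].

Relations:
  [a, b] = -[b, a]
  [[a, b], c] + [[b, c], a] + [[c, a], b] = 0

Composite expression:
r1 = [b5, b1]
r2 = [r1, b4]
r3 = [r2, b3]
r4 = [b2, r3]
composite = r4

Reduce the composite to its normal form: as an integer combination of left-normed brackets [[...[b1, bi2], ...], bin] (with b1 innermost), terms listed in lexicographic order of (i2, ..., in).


[[[[b1, b5], b4], b3], b2]

A multilinear Lie element is pinned by b1-initial words (b1 innermost).
Composite bracket: [b2, [[[b5, b1], b4], b3]]
Each bracket splits as ab - ba, giving 16 signed words (2^4 = 16).
Only words starting with b1 matter:
  from b1b5b4b3b2, sign +1: term +[[[[b1, b5], b4], b3], b2]


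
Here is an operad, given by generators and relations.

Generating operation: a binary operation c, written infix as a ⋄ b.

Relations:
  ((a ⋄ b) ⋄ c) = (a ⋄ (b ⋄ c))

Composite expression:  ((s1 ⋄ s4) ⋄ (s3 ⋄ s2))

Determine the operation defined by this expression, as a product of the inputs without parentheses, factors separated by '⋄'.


s1 ⋄ s4 ⋄ s3 ⋄ s2


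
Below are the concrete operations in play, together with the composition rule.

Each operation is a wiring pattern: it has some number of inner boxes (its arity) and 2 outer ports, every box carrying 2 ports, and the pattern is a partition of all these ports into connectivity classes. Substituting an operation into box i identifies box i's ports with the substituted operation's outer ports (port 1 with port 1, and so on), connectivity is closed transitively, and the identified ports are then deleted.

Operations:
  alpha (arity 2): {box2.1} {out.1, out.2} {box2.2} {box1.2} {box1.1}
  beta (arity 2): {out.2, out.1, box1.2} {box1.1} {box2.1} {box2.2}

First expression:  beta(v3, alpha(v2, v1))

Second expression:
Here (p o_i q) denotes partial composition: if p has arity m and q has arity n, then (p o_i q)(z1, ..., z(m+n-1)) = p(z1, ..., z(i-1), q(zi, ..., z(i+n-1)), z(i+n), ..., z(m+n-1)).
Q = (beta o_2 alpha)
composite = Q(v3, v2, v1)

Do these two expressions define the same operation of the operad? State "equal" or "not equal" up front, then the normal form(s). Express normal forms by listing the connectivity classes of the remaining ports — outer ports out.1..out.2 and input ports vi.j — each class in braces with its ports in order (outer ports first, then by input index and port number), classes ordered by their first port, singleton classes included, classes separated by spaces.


equal: each reduces to {out.1, out.2, v3.2} {v1.1} {v1.2} {v2.1} {v2.2} {v3.1}

In normal form, the first expression is {out.1, out.2, v3.2} {v1.1} {v1.2} {v2.1} {v2.2} {v3.1}
In normal form, the second expression is {out.1, out.2, v3.2} {v1.1} {v1.2} {v2.1} {v2.2} {v3.1}
Both agree, so they are equal.


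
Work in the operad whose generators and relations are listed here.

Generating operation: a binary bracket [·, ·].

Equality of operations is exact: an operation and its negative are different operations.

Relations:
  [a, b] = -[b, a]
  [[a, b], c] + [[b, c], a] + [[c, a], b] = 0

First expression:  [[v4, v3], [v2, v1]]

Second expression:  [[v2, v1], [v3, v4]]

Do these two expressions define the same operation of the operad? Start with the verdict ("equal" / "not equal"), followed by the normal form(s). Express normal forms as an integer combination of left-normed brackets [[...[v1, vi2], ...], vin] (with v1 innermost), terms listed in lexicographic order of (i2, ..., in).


The first composite normalizes to -[[[v1, v2], v3], v4] + [[[v1, v2], v4], v3]
The second composite normalizes to -[[[v1, v2], v3], v4] + [[[v1, v2], v4], v3]
Same normal form: equal.

equal — both sides give -[[[v1, v2], v3], v4] + [[[v1, v2], v4], v3]


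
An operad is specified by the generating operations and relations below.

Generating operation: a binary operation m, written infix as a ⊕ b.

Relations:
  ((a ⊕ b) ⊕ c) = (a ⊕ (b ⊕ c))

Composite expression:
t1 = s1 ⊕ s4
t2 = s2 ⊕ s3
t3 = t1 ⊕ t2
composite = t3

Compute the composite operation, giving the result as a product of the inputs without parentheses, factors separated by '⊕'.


s1 ⊕ s4 ⊕ s2 ⊕ s3

Every regrouping of m is equal, so read the s-inputs in written order.
(s1 ⊕ s4) reduces to s1 ⊕ s4
(s2 ⊕ s3) reduces to s2 ⊕ s3
((s1 ⊕ s4) ⊕ (s2 ⊕ s3)) reduces to s1 ⊕ s4 ⊕ s2 ⊕ s3


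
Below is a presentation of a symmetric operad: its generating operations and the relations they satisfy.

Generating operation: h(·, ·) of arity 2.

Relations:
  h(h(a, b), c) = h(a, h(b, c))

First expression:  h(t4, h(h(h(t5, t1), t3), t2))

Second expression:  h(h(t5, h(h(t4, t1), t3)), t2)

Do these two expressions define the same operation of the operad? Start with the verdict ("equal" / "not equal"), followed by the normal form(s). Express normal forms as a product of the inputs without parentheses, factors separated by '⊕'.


not equal: they reduce to t4 ⊕ t5 ⊕ t1 ⊕ t3 ⊕ t2 and t5 ⊕ t4 ⊕ t1 ⊕ t3 ⊕ t2

In normal form, the first expression is t4 ⊕ t5 ⊕ t1 ⊕ t3 ⊕ t2
In normal form, the second expression is t5 ⊕ t4 ⊕ t1 ⊕ t3 ⊕ t2
The normal forms differ: not equal.


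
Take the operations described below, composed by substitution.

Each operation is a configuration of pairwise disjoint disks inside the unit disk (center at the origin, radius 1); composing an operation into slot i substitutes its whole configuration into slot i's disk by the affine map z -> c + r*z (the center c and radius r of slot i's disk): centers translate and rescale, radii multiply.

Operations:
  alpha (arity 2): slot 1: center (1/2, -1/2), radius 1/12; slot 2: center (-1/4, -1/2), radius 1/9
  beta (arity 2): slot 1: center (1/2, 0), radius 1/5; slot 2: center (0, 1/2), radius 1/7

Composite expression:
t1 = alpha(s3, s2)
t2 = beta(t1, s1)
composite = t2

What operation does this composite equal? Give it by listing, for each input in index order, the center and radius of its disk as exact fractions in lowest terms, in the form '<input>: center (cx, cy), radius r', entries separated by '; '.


s1: center (0, 1/2), radius 1/7; s2: center (9/20, -1/10), radius 1/45; s3: center (3/5, -1/10), radius 1/60

Affine substitution under beta: radii multiply and s-centers shift.
input s3: applying the 2 nested substitutions gives center (3/5, -1/10), radius 1/60
input s2: applying the 2 nested substitutions gives center (9/20, -1/10), radius 1/45
input s1: applying the 1 nested substitution gives center (0, 1/2), radius 1/7


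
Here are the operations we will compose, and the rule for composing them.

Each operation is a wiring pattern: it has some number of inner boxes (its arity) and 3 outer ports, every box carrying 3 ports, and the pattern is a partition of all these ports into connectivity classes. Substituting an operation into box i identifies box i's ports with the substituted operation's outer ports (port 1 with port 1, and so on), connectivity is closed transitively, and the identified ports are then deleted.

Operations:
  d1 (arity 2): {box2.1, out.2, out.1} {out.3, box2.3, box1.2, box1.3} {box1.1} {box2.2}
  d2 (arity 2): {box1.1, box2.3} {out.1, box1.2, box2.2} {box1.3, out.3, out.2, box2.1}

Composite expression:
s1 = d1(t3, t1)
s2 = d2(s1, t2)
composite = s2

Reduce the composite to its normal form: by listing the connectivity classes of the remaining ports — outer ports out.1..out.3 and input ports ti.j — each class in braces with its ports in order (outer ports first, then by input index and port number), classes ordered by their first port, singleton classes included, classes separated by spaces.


After gluing at d2, chains via deleted ports link the t-ports.
stage d1: inputs (t3, t1), connectivity {out.1, out.2, t1.1} {out.3, t1.3, t3.2, t3.3} {t1.2} {t3.1}, out.j its boundary
stage d2: inputs (t3, t1, t2), connectivity {out.1, t1.1, t2.2, t2.3} {out.2, out.3, t1.3, t2.1, t3.2, t3.3} {t1.2} {t3.1}, out.j its boundary

{out.1, t1.1, t2.2, t2.3} {out.2, out.3, t1.3, t2.1, t3.2, t3.3} {t1.2} {t3.1}


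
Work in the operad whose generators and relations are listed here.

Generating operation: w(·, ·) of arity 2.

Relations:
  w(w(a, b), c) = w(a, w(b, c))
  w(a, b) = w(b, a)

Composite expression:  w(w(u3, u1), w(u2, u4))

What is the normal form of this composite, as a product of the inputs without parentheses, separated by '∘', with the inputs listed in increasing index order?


u1 ∘ u2 ∘ u3 ∘ u4

Key point: w commutes, so take the u-inputs in any fixed order.
w(u3, u1) collapses to u3 ∘ u1
w(u2, u4) collapses to u2 ∘ u4
w(w(u3, u1), w(u2, u4)) collapses to u3 ∘ u1 ∘ u2 ∘ u4
commutativity sorts the factors: u1 ∘ u2 ∘ u3 ∘ u4


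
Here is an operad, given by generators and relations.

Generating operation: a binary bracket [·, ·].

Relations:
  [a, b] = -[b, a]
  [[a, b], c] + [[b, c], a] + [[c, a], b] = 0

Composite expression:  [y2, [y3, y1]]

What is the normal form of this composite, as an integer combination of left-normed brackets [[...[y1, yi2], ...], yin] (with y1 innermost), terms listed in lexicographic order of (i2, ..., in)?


[[y1, y3], y2]

In the tensor algebra, words opening y1 carry the y1-anchored form.
Composite bracket: [y2, [y3, y1]]
The bracket unfolds into 4 signed words via [a, b] = ab - ba (2^2 = 4).
Keep just the words that open with y1:
  word y1y3y2 has sign +1, contributing +[[y1, y3], y2]


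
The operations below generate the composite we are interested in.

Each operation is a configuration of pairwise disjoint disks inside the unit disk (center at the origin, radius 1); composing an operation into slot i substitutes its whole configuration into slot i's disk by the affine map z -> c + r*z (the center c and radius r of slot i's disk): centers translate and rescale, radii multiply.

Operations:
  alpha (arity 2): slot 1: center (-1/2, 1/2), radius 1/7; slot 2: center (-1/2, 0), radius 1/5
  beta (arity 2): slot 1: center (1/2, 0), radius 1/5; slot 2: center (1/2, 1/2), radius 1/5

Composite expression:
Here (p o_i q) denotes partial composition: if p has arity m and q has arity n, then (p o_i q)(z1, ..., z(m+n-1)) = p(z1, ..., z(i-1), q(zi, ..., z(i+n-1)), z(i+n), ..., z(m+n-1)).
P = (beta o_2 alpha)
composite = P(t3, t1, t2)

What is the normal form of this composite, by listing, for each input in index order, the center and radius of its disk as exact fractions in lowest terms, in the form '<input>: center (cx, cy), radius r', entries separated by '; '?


Follow each t-input down from beta: c' goes to c + r*c', radius to r*r'.
input t3: applying the 1 nested substitution gives center (1/2, 0), radius 1/5
input t1: applying the 2 nested substitutions gives center (2/5, 3/5), radius 1/35
input t2: applying the 2 nested substitutions gives center (2/5, 1/2), radius 1/25

t1: center (2/5, 3/5), radius 1/35; t2: center (2/5, 1/2), radius 1/25; t3: center (1/2, 0), radius 1/5


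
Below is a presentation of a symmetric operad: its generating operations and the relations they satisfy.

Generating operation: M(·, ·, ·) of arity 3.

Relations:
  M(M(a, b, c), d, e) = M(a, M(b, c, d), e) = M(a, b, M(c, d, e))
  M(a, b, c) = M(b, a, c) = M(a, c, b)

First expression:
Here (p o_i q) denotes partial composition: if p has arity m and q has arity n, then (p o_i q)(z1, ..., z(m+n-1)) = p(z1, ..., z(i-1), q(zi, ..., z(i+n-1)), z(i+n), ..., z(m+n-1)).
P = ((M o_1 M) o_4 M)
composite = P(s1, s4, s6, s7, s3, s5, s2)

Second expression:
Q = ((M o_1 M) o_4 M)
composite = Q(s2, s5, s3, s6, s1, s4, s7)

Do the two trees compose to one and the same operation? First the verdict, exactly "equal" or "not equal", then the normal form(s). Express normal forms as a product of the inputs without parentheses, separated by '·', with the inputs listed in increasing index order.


The first expression, normalized: s1 · s2 · s3 · s4 · s5 · s6 · s7
The second expression, normalized: s1 · s2 · s3 · s4 · s5 · s6 · s7
One common form — equal.

equal — both sides give s1 · s2 · s3 · s4 · s5 · s6 · s7


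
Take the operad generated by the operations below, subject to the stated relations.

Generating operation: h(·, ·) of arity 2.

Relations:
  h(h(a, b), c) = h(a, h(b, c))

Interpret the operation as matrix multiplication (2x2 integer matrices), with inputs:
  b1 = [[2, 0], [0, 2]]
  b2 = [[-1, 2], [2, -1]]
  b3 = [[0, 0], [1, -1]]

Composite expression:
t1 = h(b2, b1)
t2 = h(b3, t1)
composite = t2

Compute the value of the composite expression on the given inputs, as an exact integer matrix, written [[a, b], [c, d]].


h(b2, b1) = [[-2, 4], [4, -2]]
h(b3, h(b2, b1)) = [[0, 0], [-6, 6]]

[[0, 0], [-6, 6]]


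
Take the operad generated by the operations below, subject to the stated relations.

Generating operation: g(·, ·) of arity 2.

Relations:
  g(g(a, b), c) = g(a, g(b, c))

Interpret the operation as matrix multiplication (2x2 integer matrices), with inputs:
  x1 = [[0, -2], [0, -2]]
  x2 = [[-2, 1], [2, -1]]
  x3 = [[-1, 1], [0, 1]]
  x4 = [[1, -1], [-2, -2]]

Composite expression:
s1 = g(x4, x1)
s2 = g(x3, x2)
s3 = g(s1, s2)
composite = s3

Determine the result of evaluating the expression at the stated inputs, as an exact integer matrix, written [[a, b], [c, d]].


g(x4, x1) = [[0, 0], [0, 8]]
g(x3, x2) = [[4, -2], [2, -1]]
g(g(x4, x1), g(x3, x2)) = [[0, 0], [16, -8]]

[[0, 0], [16, -8]]


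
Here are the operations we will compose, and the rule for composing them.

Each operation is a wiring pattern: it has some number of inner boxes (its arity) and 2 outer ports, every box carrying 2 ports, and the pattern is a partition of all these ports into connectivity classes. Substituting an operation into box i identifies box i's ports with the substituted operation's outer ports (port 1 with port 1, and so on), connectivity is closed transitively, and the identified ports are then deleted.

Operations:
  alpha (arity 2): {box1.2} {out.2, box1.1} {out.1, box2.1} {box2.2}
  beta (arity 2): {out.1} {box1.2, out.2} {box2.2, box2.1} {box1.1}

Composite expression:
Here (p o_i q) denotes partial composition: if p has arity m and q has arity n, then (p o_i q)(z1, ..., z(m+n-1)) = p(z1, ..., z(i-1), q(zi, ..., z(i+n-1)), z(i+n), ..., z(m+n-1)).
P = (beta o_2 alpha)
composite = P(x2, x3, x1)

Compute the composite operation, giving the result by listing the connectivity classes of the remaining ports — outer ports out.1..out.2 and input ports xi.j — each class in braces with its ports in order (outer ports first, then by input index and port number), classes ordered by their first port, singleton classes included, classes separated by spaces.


{out.1} {out.2, x2.2} {x1.1, x3.1} {x1.2} {x2.1} {x3.2}

Two ports join when wires chain via beta-identified ports.
the subtree at alpha composes to {out.1, x1.1} {out.2, x3.1} {x1.2} {x3.2} on (x3, x1); out.j = own outer ports
the subtree at beta composes to {out.1} {out.2, x2.2} {x1.1, x3.1} {x1.2} {x2.1} {x3.2} on (x2, x3, x1); out.j = own outer ports


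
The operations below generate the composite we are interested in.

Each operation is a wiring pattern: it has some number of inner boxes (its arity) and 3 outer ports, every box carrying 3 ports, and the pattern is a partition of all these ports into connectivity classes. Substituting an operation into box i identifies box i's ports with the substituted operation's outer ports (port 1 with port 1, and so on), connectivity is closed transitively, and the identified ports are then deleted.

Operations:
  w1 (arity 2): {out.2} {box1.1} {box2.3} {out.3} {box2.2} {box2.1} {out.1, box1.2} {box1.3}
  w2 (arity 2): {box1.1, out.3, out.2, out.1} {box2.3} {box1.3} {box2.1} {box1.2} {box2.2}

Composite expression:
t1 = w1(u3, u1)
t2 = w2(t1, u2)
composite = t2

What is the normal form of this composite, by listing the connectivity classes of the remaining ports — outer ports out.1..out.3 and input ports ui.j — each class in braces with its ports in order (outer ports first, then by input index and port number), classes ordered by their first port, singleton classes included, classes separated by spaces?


{out.1, out.2, out.3, u3.2} {u1.1} {u1.2} {u1.3} {u2.1} {u2.2} {u2.3} {u3.1} {u3.3}

Connectivity passes through glued w2-boundaries; trace each wire chain.
the subtree at w1 composes to {out.1, u3.2} {out.2} {out.3} {u1.1} {u1.2} {u1.3} {u3.1} {u3.3} on (u3, u1); out.j = own outer ports
the subtree at w2 composes to {out.1, out.2, out.3, u3.2} {u1.1} {u1.2} {u1.3} {u2.1} {u2.2} {u2.3} {u3.1} {u3.3} on (u3, u1, u2); out.j = own outer ports


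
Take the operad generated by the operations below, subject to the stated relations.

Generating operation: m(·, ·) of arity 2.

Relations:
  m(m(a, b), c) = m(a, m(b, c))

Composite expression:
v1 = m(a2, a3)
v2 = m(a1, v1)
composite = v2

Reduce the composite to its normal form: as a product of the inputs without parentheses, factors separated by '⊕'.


a1 ⊕ a2 ⊕ a3

The m-tree's shape is irrelevant; the a-reading-order decides.
m(a2, a3) collapses to a2 ⊕ a3
m(a1, m(a2, a3)) collapses to a1 ⊕ a2 ⊕ a3


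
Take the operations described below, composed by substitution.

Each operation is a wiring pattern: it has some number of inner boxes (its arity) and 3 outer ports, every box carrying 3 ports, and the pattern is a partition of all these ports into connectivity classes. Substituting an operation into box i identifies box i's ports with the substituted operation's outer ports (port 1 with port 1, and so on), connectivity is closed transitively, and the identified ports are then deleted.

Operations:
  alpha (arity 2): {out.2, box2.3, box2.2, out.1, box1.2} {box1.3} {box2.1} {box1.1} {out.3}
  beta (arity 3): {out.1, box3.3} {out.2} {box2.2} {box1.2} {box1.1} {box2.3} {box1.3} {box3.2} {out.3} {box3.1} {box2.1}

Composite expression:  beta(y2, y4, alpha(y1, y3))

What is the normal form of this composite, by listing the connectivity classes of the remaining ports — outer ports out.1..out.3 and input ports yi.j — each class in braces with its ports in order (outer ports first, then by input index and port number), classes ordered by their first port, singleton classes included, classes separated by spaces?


Connectivity passes through glued beta-boundaries; trace each wire chain.
through alpha, on inputs (y1, y3): {out.1, out.2, y1.2, y3.2, y3.3} {out.3} {y1.1} {y1.3} {y3.1} (out.j = stage outer ports)
through beta, on inputs (y2, y4, y1, y3): {out.1} {out.2} {out.3} {y1.1} {y1.2, y3.2, y3.3} {y1.3} {y2.1} {y2.2} {y2.3} {y3.1} {y4.1} {y4.2} {y4.3} (out.j = stage outer ports)

{out.1} {out.2} {out.3} {y1.1} {y1.2, y3.2, y3.3} {y1.3} {y2.1} {y2.2} {y2.3} {y3.1} {y4.1} {y4.2} {y4.3}


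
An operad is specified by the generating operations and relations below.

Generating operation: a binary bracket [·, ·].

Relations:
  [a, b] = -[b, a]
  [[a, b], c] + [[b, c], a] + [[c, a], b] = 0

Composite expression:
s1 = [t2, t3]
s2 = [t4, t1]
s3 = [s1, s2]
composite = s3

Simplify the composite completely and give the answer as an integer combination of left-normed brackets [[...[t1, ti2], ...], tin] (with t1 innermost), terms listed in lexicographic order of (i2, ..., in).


Skip Jacobi rewriting: expand, keep t1-initial words, read off terms.
Composite bracket: [[t2, t3], [t4, t1]]
Under [a, b] = ab - ba we get 8 signed associative words (2^3 = 8).
Only words starting with t1 matter:
  sign of t1t4t2t3 is +1, so it contributes +[[[t1, t4], t2], t3]
  sign of t1t4t3t2 is -1, so it contributes -[[[t1, t4], t3], t2]

[[[t1, t4], t2], t3] - [[[t1, t4], t3], t2]


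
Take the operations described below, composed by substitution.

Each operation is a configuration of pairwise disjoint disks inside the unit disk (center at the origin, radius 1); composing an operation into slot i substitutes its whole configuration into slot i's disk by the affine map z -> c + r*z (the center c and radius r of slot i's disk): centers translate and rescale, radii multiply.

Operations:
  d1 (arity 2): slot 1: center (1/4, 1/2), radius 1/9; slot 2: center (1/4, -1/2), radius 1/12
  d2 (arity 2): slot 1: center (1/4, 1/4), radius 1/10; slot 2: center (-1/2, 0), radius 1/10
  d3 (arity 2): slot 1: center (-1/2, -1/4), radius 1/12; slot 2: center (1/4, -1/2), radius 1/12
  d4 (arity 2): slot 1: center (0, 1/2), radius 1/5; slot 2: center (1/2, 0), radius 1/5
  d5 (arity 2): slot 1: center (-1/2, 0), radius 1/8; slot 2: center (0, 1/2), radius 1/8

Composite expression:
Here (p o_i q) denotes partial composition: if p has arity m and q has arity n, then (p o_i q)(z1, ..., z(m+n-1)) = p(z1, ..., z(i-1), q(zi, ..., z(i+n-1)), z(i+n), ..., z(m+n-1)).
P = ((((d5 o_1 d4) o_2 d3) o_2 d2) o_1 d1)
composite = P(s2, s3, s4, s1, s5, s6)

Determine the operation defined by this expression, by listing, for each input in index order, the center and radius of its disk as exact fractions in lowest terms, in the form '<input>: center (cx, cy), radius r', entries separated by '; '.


s1: center (-433/960, -1/160), radius 1/4800; s2: center (-79/160, 3/40), radius 1/360; s3: center (-79/160, 1/20), radius 1/480; s4: center (-863/1920, -11/1920), radius 1/4800; s5: center (-69/160, -1/80), radius 1/480; s6: center (0, 1/2), radius 1/8

Affine substitution under d5: radii multiply and s-centers shift.
input s2: applying the 3 nested substitutions gives center (-79/160, 3/40), radius 1/360
input s3: applying the 3 nested substitutions gives center (-79/160, 1/20), radius 1/480
input s4: applying the 4 nested substitutions gives center (-863/1920, -11/1920), radius 1/4800
input s1: applying the 4 nested substitutions gives center (-433/960, -1/160), radius 1/4800
input s5: applying the 3 nested substitutions gives center (-69/160, -1/80), radius 1/480
input s6: applying the 1 nested substitution gives center (0, 1/2), radius 1/8
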